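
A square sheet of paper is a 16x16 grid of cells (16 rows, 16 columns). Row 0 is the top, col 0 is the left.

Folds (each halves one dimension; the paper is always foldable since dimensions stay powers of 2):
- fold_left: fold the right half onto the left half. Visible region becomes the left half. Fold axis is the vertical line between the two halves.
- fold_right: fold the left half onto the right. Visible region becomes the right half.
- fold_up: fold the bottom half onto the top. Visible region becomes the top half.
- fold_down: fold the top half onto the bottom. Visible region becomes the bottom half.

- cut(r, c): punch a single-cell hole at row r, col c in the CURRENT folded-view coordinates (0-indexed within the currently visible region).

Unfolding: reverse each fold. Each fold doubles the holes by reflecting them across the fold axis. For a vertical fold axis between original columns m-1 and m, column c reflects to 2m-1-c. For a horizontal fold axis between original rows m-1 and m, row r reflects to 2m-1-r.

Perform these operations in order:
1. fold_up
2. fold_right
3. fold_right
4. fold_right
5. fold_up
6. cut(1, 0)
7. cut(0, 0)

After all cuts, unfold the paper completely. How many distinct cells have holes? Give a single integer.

Op 1 fold_up: fold axis h@8; visible region now rows[0,8) x cols[0,16) = 8x16
Op 2 fold_right: fold axis v@8; visible region now rows[0,8) x cols[8,16) = 8x8
Op 3 fold_right: fold axis v@12; visible region now rows[0,8) x cols[12,16) = 8x4
Op 4 fold_right: fold axis v@14; visible region now rows[0,8) x cols[14,16) = 8x2
Op 5 fold_up: fold axis h@4; visible region now rows[0,4) x cols[14,16) = 4x2
Op 6 cut(1, 0): punch at orig (1,14); cuts so far [(1, 14)]; region rows[0,4) x cols[14,16) = 4x2
Op 7 cut(0, 0): punch at orig (0,14); cuts so far [(0, 14), (1, 14)]; region rows[0,4) x cols[14,16) = 4x2
Unfold 1 (reflect across h@4): 4 holes -> [(0, 14), (1, 14), (6, 14), (7, 14)]
Unfold 2 (reflect across v@14): 8 holes -> [(0, 13), (0, 14), (1, 13), (1, 14), (6, 13), (6, 14), (7, 13), (7, 14)]
Unfold 3 (reflect across v@12): 16 holes -> [(0, 9), (0, 10), (0, 13), (0, 14), (1, 9), (1, 10), (1, 13), (1, 14), (6, 9), (6, 10), (6, 13), (6, 14), (7, 9), (7, 10), (7, 13), (7, 14)]
Unfold 4 (reflect across v@8): 32 holes -> [(0, 1), (0, 2), (0, 5), (0, 6), (0, 9), (0, 10), (0, 13), (0, 14), (1, 1), (1, 2), (1, 5), (1, 6), (1, 9), (1, 10), (1, 13), (1, 14), (6, 1), (6, 2), (6, 5), (6, 6), (6, 9), (6, 10), (6, 13), (6, 14), (7, 1), (7, 2), (7, 5), (7, 6), (7, 9), (7, 10), (7, 13), (7, 14)]
Unfold 5 (reflect across h@8): 64 holes -> [(0, 1), (0, 2), (0, 5), (0, 6), (0, 9), (0, 10), (0, 13), (0, 14), (1, 1), (1, 2), (1, 5), (1, 6), (1, 9), (1, 10), (1, 13), (1, 14), (6, 1), (6, 2), (6, 5), (6, 6), (6, 9), (6, 10), (6, 13), (6, 14), (7, 1), (7, 2), (7, 5), (7, 6), (7, 9), (7, 10), (7, 13), (7, 14), (8, 1), (8, 2), (8, 5), (8, 6), (8, 9), (8, 10), (8, 13), (8, 14), (9, 1), (9, 2), (9, 5), (9, 6), (9, 9), (9, 10), (9, 13), (9, 14), (14, 1), (14, 2), (14, 5), (14, 6), (14, 9), (14, 10), (14, 13), (14, 14), (15, 1), (15, 2), (15, 5), (15, 6), (15, 9), (15, 10), (15, 13), (15, 14)]

Answer: 64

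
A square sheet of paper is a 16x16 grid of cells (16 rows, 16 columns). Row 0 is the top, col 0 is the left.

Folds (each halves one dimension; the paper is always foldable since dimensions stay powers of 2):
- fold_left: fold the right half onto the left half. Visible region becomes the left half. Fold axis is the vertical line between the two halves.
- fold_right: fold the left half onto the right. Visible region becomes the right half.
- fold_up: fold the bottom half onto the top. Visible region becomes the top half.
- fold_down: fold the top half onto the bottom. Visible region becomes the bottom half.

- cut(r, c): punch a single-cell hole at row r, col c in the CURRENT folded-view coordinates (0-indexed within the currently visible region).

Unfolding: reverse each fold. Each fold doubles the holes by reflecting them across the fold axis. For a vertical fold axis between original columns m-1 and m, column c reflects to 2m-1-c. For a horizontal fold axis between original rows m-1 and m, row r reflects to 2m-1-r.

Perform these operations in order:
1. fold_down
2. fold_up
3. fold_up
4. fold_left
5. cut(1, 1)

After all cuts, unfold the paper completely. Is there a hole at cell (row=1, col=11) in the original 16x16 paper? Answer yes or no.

Op 1 fold_down: fold axis h@8; visible region now rows[8,16) x cols[0,16) = 8x16
Op 2 fold_up: fold axis h@12; visible region now rows[8,12) x cols[0,16) = 4x16
Op 3 fold_up: fold axis h@10; visible region now rows[8,10) x cols[0,16) = 2x16
Op 4 fold_left: fold axis v@8; visible region now rows[8,10) x cols[0,8) = 2x8
Op 5 cut(1, 1): punch at orig (9,1); cuts so far [(9, 1)]; region rows[8,10) x cols[0,8) = 2x8
Unfold 1 (reflect across v@8): 2 holes -> [(9, 1), (9, 14)]
Unfold 2 (reflect across h@10): 4 holes -> [(9, 1), (9, 14), (10, 1), (10, 14)]
Unfold 3 (reflect across h@12): 8 holes -> [(9, 1), (9, 14), (10, 1), (10, 14), (13, 1), (13, 14), (14, 1), (14, 14)]
Unfold 4 (reflect across h@8): 16 holes -> [(1, 1), (1, 14), (2, 1), (2, 14), (5, 1), (5, 14), (6, 1), (6, 14), (9, 1), (9, 14), (10, 1), (10, 14), (13, 1), (13, 14), (14, 1), (14, 14)]
Holes: [(1, 1), (1, 14), (2, 1), (2, 14), (5, 1), (5, 14), (6, 1), (6, 14), (9, 1), (9, 14), (10, 1), (10, 14), (13, 1), (13, 14), (14, 1), (14, 14)]

Answer: no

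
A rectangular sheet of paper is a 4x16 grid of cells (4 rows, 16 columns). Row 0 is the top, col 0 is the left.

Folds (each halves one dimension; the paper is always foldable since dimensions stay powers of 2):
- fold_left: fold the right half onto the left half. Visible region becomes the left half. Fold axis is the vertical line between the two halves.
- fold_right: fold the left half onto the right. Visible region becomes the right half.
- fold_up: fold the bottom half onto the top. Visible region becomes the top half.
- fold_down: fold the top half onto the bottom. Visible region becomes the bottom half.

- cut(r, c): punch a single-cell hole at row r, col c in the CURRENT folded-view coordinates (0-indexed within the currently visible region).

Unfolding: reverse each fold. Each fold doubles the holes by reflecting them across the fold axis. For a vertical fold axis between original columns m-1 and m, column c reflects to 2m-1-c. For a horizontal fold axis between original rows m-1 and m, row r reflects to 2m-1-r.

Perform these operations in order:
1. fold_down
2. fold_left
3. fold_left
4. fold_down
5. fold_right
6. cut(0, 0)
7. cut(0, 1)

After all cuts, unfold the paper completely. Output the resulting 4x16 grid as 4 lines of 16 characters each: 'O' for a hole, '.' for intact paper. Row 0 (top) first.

Op 1 fold_down: fold axis h@2; visible region now rows[2,4) x cols[0,16) = 2x16
Op 2 fold_left: fold axis v@8; visible region now rows[2,4) x cols[0,8) = 2x8
Op 3 fold_left: fold axis v@4; visible region now rows[2,4) x cols[0,4) = 2x4
Op 4 fold_down: fold axis h@3; visible region now rows[3,4) x cols[0,4) = 1x4
Op 5 fold_right: fold axis v@2; visible region now rows[3,4) x cols[2,4) = 1x2
Op 6 cut(0, 0): punch at orig (3,2); cuts so far [(3, 2)]; region rows[3,4) x cols[2,4) = 1x2
Op 7 cut(0, 1): punch at orig (3,3); cuts so far [(3, 2), (3, 3)]; region rows[3,4) x cols[2,4) = 1x2
Unfold 1 (reflect across v@2): 4 holes -> [(3, 0), (3, 1), (3, 2), (3, 3)]
Unfold 2 (reflect across h@3): 8 holes -> [(2, 0), (2, 1), (2, 2), (2, 3), (3, 0), (3, 1), (3, 2), (3, 3)]
Unfold 3 (reflect across v@4): 16 holes -> [(2, 0), (2, 1), (2, 2), (2, 3), (2, 4), (2, 5), (2, 6), (2, 7), (3, 0), (3, 1), (3, 2), (3, 3), (3, 4), (3, 5), (3, 6), (3, 7)]
Unfold 4 (reflect across v@8): 32 holes -> [(2, 0), (2, 1), (2, 2), (2, 3), (2, 4), (2, 5), (2, 6), (2, 7), (2, 8), (2, 9), (2, 10), (2, 11), (2, 12), (2, 13), (2, 14), (2, 15), (3, 0), (3, 1), (3, 2), (3, 3), (3, 4), (3, 5), (3, 6), (3, 7), (3, 8), (3, 9), (3, 10), (3, 11), (3, 12), (3, 13), (3, 14), (3, 15)]
Unfold 5 (reflect across h@2): 64 holes -> [(0, 0), (0, 1), (0, 2), (0, 3), (0, 4), (0, 5), (0, 6), (0, 7), (0, 8), (0, 9), (0, 10), (0, 11), (0, 12), (0, 13), (0, 14), (0, 15), (1, 0), (1, 1), (1, 2), (1, 3), (1, 4), (1, 5), (1, 6), (1, 7), (1, 8), (1, 9), (1, 10), (1, 11), (1, 12), (1, 13), (1, 14), (1, 15), (2, 0), (2, 1), (2, 2), (2, 3), (2, 4), (2, 5), (2, 6), (2, 7), (2, 8), (2, 9), (2, 10), (2, 11), (2, 12), (2, 13), (2, 14), (2, 15), (3, 0), (3, 1), (3, 2), (3, 3), (3, 4), (3, 5), (3, 6), (3, 7), (3, 8), (3, 9), (3, 10), (3, 11), (3, 12), (3, 13), (3, 14), (3, 15)]

Answer: OOOOOOOOOOOOOOOO
OOOOOOOOOOOOOOOO
OOOOOOOOOOOOOOOO
OOOOOOOOOOOOOOOO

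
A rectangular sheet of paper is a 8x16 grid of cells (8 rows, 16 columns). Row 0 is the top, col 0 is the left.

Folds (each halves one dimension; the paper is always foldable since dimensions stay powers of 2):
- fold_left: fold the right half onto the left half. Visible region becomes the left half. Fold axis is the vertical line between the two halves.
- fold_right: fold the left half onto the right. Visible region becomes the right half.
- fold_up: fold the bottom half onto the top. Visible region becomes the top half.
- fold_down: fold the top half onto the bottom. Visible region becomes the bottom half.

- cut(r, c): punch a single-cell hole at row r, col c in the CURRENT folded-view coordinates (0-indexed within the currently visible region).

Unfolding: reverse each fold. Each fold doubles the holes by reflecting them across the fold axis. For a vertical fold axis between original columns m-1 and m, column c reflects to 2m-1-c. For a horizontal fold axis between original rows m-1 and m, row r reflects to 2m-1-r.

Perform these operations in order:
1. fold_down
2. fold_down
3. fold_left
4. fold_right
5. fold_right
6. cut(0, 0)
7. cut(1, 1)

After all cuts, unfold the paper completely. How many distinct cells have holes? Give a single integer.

Op 1 fold_down: fold axis h@4; visible region now rows[4,8) x cols[0,16) = 4x16
Op 2 fold_down: fold axis h@6; visible region now rows[6,8) x cols[0,16) = 2x16
Op 3 fold_left: fold axis v@8; visible region now rows[6,8) x cols[0,8) = 2x8
Op 4 fold_right: fold axis v@4; visible region now rows[6,8) x cols[4,8) = 2x4
Op 5 fold_right: fold axis v@6; visible region now rows[6,8) x cols[6,8) = 2x2
Op 6 cut(0, 0): punch at orig (6,6); cuts so far [(6, 6)]; region rows[6,8) x cols[6,8) = 2x2
Op 7 cut(1, 1): punch at orig (7,7); cuts so far [(6, 6), (7, 7)]; region rows[6,8) x cols[6,8) = 2x2
Unfold 1 (reflect across v@6): 4 holes -> [(6, 5), (6, 6), (7, 4), (7, 7)]
Unfold 2 (reflect across v@4): 8 holes -> [(6, 1), (6, 2), (6, 5), (6, 6), (7, 0), (7, 3), (7, 4), (7, 7)]
Unfold 3 (reflect across v@8): 16 holes -> [(6, 1), (6, 2), (6, 5), (6, 6), (6, 9), (6, 10), (6, 13), (6, 14), (7, 0), (7, 3), (7, 4), (7, 7), (7, 8), (7, 11), (7, 12), (7, 15)]
Unfold 4 (reflect across h@6): 32 holes -> [(4, 0), (4, 3), (4, 4), (4, 7), (4, 8), (4, 11), (4, 12), (4, 15), (5, 1), (5, 2), (5, 5), (5, 6), (5, 9), (5, 10), (5, 13), (5, 14), (6, 1), (6, 2), (6, 5), (6, 6), (6, 9), (6, 10), (6, 13), (6, 14), (7, 0), (7, 3), (7, 4), (7, 7), (7, 8), (7, 11), (7, 12), (7, 15)]
Unfold 5 (reflect across h@4): 64 holes -> [(0, 0), (0, 3), (0, 4), (0, 7), (0, 8), (0, 11), (0, 12), (0, 15), (1, 1), (1, 2), (1, 5), (1, 6), (1, 9), (1, 10), (1, 13), (1, 14), (2, 1), (2, 2), (2, 5), (2, 6), (2, 9), (2, 10), (2, 13), (2, 14), (3, 0), (3, 3), (3, 4), (3, 7), (3, 8), (3, 11), (3, 12), (3, 15), (4, 0), (4, 3), (4, 4), (4, 7), (4, 8), (4, 11), (4, 12), (4, 15), (5, 1), (5, 2), (5, 5), (5, 6), (5, 9), (5, 10), (5, 13), (5, 14), (6, 1), (6, 2), (6, 5), (6, 6), (6, 9), (6, 10), (6, 13), (6, 14), (7, 0), (7, 3), (7, 4), (7, 7), (7, 8), (7, 11), (7, 12), (7, 15)]

Answer: 64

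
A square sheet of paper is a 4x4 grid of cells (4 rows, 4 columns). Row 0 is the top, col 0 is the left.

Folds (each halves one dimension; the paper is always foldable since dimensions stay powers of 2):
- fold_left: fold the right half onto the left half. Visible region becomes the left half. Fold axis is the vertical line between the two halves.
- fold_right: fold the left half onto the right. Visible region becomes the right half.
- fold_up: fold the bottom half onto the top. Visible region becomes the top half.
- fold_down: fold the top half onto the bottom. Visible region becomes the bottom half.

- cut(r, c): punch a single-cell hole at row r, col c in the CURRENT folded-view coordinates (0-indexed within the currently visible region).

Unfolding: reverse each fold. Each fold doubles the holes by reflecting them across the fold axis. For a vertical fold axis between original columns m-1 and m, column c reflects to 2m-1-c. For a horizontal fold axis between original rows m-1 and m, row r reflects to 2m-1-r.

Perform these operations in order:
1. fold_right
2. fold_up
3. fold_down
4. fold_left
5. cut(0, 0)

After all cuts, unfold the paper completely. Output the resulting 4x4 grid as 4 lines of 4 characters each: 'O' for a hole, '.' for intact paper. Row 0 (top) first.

Answer: OOOO
OOOO
OOOO
OOOO

Derivation:
Op 1 fold_right: fold axis v@2; visible region now rows[0,4) x cols[2,4) = 4x2
Op 2 fold_up: fold axis h@2; visible region now rows[0,2) x cols[2,4) = 2x2
Op 3 fold_down: fold axis h@1; visible region now rows[1,2) x cols[2,4) = 1x2
Op 4 fold_left: fold axis v@3; visible region now rows[1,2) x cols[2,3) = 1x1
Op 5 cut(0, 0): punch at orig (1,2); cuts so far [(1, 2)]; region rows[1,2) x cols[2,3) = 1x1
Unfold 1 (reflect across v@3): 2 holes -> [(1, 2), (1, 3)]
Unfold 2 (reflect across h@1): 4 holes -> [(0, 2), (0, 3), (1, 2), (1, 3)]
Unfold 3 (reflect across h@2): 8 holes -> [(0, 2), (0, 3), (1, 2), (1, 3), (2, 2), (2, 3), (3, 2), (3, 3)]
Unfold 4 (reflect across v@2): 16 holes -> [(0, 0), (0, 1), (0, 2), (0, 3), (1, 0), (1, 1), (1, 2), (1, 3), (2, 0), (2, 1), (2, 2), (2, 3), (3, 0), (3, 1), (3, 2), (3, 3)]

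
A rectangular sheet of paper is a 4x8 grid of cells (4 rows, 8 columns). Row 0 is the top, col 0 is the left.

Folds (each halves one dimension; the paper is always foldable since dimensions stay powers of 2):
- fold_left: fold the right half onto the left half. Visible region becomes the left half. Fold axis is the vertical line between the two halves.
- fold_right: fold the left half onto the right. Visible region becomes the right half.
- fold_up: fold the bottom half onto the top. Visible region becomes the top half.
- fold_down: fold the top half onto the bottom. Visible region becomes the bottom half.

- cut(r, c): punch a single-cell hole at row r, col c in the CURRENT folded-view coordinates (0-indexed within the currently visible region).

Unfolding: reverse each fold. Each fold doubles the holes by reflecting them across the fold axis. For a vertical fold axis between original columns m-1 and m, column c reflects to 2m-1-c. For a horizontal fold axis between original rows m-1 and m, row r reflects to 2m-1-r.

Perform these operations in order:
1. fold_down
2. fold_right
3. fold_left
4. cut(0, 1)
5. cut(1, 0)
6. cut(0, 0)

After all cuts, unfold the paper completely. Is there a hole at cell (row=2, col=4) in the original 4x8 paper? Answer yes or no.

Answer: yes

Derivation:
Op 1 fold_down: fold axis h@2; visible region now rows[2,4) x cols[0,8) = 2x8
Op 2 fold_right: fold axis v@4; visible region now rows[2,4) x cols[4,8) = 2x4
Op 3 fold_left: fold axis v@6; visible region now rows[2,4) x cols[4,6) = 2x2
Op 4 cut(0, 1): punch at orig (2,5); cuts so far [(2, 5)]; region rows[2,4) x cols[4,6) = 2x2
Op 5 cut(1, 0): punch at orig (3,4); cuts so far [(2, 5), (3, 4)]; region rows[2,4) x cols[4,6) = 2x2
Op 6 cut(0, 0): punch at orig (2,4); cuts so far [(2, 4), (2, 5), (3, 4)]; region rows[2,4) x cols[4,6) = 2x2
Unfold 1 (reflect across v@6): 6 holes -> [(2, 4), (2, 5), (2, 6), (2, 7), (3, 4), (3, 7)]
Unfold 2 (reflect across v@4): 12 holes -> [(2, 0), (2, 1), (2, 2), (2, 3), (2, 4), (2, 5), (2, 6), (2, 7), (3, 0), (3, 3), (3, 4), (3, 7)]
Unfold 3 (reflect across h@2): 24 holes -> [(0, 0), (0, 3), (0, 4), (0, 7), (1, 0), (1, 1), (1, 2), (1, 3), (1, 4), (1, 5), (1, 6), (1, 7), (2, 0), (2, 1), (2, 2), (2, 3), (2, 4), (2, 5), (2, 6), (2, 7), (3, 0), (3, 3), (3, 4), (3, 7)]
Holes: [(0, 0), (0, 3), (0, 4), (0, 7), (1, 0), (1, 1), (1, 2), (1, 3), (1, 4), (1, 5), (1, 6), (1, 7), (2, 0), (2, 1), (2, 2), (2, 3), (2, 4), (2, 5), (2, 6), (2, 7), (3, 0), (3, 3), (3, 4), (3, 7)]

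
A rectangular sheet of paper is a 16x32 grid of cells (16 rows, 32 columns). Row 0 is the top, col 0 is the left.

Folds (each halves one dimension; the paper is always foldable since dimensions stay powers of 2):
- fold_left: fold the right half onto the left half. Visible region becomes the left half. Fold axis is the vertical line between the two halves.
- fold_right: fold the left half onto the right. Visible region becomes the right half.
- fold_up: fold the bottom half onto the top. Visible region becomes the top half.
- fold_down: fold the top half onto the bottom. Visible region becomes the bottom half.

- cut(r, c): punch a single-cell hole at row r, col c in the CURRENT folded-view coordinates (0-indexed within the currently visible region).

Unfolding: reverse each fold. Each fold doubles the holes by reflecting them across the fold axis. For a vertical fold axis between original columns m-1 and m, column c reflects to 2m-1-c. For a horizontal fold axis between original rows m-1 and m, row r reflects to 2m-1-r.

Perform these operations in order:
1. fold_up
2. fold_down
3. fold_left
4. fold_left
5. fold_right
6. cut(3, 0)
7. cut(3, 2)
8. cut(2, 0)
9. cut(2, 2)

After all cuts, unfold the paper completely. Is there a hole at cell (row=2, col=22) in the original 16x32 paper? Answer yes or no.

Answer: no

Derivation:
Op 1 fold_up: fold axis h@8; visible region now rows[0,8) x cols[0,32) = 8x32
Op 2 fold_down: fold axis h@4; visible region now rows[4,8) x cols[0,32) = 4x32
Op 3 fold_left: fold axis v@16; visible region now rows[4,8) x cols[0,16) = 4x16
Op 4 fold_left: fold axis v@8; visible region now rows[4,8) x cols[0,8) = 4x8
Op 5 fold_right: fold axis v@4; visible region now rows[4,8) x cols[4,8) = 4x4
Op 6 cut(3, 0): punch at orig (7,4); cuts so far [(7, 4)]; region rows[4,8) x cols[4,8) = 4x4
Op 7 cut(3, 2): punch at orig (7,6); cuts so far [(7, 4), (7, 6)]; region rows[4,8) x cols[4,8) = 4x4
Op 8 cut(2, 0): punch at orig (6,4); cuts so far [(6, 4), (7, 4), (7, 6)]; region rows[4,8) x cols[4,8) = 4x4
Op 9 cut(2, 2): punch at orig (6,6); cuts so far [(6, 4), (6, 6), (7, 4), (7, 6)]; region rows[4,8) x cols[4,8) = 4x4
Unfold 1 (reflect across v@4): 8 holes -> [(6, 1), (6, 3), (6, 4), (6, 6), (7, 1), (7, 3), (7, 4), (7, 6)]
Unfold 2 (reflect across v@8): 16 holes -> [(6, 1), (6, 3), (6, 4), (6, 6), (6, 9), (6, 11), (6, 12), (6, 14), (7, 1), (7, 3), (7, 4), (7, 6), (7, 9), (7, 11), (7, 12), (7, 14)]
Unfold 3 (reflect across v@16): 32 holes -> [(6, 1), (6, 3), (6, 4), (6, 6), (6, 9), (6, 11), (6, 12), (6, 14), (6, 17), (6, 19), (6, 20), (6, 22), (6, 25), (6, 27), (6, 28), (6, 30), (7, 1), (7, 3), (7, 4), (7, 6), (7, 9), (7, 11), (7, 12), (7, 14), (7, 17), (7, 19), (7, 20), (7, 22), (7, 25), (7, 27), (7, 28), (7, 30)]
Unfold 4 (reflect across h@4): 64 holes -> [(0, 1), (0, 3), (0, 4), (0, 6), (0, 9), (0, 11), (0, 12), (0, 14), (0, 17), (0, 19), (0, 20), (0, 22), (0, 25), (0, 27), (0, 28), (0, 30), (1, 1), (1, 3), (1, 4), (1, 6), (1, 9), (1, 11), (1, 12), (1, 14), (1, 17), (1, 19), (1, 20), (1, 22), (1, 25), (1, 27), (1, 28), (1, 30), (6, 1), (6, 3), (6, 4), (6, 6), (6, 9), (6, 11), (6, 12), (6, 14), (6, 17), (6, 19), (6, 20), (6, 22), (6, 25), (6, 27), (6, 28), (6, 30), (7, 1), (7, 3), (7, 4), (7, 6), (7, 9), (7, 11), (7, 12), (7, 14), (7, 17), (7, 19), (7, 20), (7, 22), (7, 25), (7, 27), (7, 28), (7, 30)]
Unfold 5 (reflect across h@8): 128 holes -> [(0, 1), (0, 3), (0, 4), (0, 6), (0, 9), (0, 11), (0, 12), (0, 14), (0, 17), (0, 19), (0, 20), (0, 22), (0, 25), (0, 27), (0, 28), (0, 30), (1, 1), (1, 3), (1, 4), (1, 6), (1, 9), (1, 11), (1, 12), (1, 14), (1, 17), (1, 19), (1, 20), (1, 22), (1, 25), (1, 27), (1, 28), (1, 30), (6, 1), (6, 3), (6, 4), (6, 6), (6, 9), (6, 11), (6, 12), (6, 14), (6, 17), (6, 19), (6, 20), (6, 22), (6, 25), (6, 27), (6, 28), (6, 30), (7, 1), (7, 3), (7, 4), (7, 6), (7, 9), (7, 11), (7, 12), (7, 14), (7, 17), (7, 19), (7, 20), (7, 22), (7, 25), (7, 27), (7, 28), (7, 30), (8, 1), (8, 3), (8, 4), (8, 6), (8, 9), (8, 11), (8, 12), (8, 14), (8, 17), (8, 19), (8, 20), (8, 22), (8, 25), (8, 27), (8, 28), (8, 30), (9, 1), (9, 3), (9, 4), (9, 6), (9, 9), (9, 11), (9, 12), (9, 14), (9, 17), (9, 19), (9, 20), (9, 22), (9, 25), (9, 27), (9, 28), (9, 30), (14, 1), (14, 3), (14, 4), (14, 6), (14, 9), (14, 11), (14, 12), (14, 14), (14, 17), (14, 19), (14, 20), (14, 22), (14, 25), (14, 27), (14, 28), (14, 30), (15, 1), (15, 3), (15, 4), (15, 6), (15, 9), (15, 11), (15, 12), (15, 14), (15, 17), (15, 19), (15, 20), (15, 22), (15, 25), (15, 27), (15, 28), (15, 30)]
Holes: [(0, 1), (0, 3), (0, 4), (0, 6), (0, 9), (0, 11), (0, 12), (0, 14), (0, 17), (0, 19), (0, 20), (0, 22), (0, 25), (0, 27), (0, 28), (0, 30), (1, 1), (1, 3), (1, 4), (1, 6), (1, 9), (1, 11), (1, 12), (1, 14), (1, 17), (1, 19), (1, 20), (1, 22), (1, 25), (1, 27), (1, 28), (1, 30), (6, 1), (6, 3), (6, 4), (6, 6), (6, 9), (6, 11), (6, 12), (6, 14), (6, 17), (6, 19), (6, 20), (6, 22), (6, 25), (6, 27), (6, 28), (6, 30), (7, 1), (7, 3), (7, 4), (7, 6), (7, 9), (7, 11), (7, 12), (7, 14), (7, 17), (7, 19), (7, 20), (7, 22), (7, 25), (7, 27), (7, 28), (7, 30), (8, 1), (8, 3), (8, 4), (8, 6), (8, 9), (8, 11), (8, 12), (8, 14), (8, 17), (8, 19), (8, 20), (8, 22), (8, 25), (8, 27), (8, 28), (8, 30), (9, 1), (9, 3), (9, 4), (9, 6), (9, 9), (9, 11), (9, 12), (9, 14), (9, 17), (9, 19), (9, 20), (9, 22), (9, 25), (9, 27), (9, 28), (9, 30), (14, 1), (14, 3), (14, 4), (14, 6), (14, 9), (14, 11), (14, 12), (14, 14), (14, 17), (14, 19), (14, 20), (14, 22), (14, 25), (14, 27), (14, 28), (14, 30), (15, 1), (15, 3), (15, 4), (15, 6), (15, 9), (15, 11), (15, 12), (15, 14), (15, 17), (15, 19), (15, 20), (15, 22), (15, 25), (15, 27), (15, 28), (15, 30)]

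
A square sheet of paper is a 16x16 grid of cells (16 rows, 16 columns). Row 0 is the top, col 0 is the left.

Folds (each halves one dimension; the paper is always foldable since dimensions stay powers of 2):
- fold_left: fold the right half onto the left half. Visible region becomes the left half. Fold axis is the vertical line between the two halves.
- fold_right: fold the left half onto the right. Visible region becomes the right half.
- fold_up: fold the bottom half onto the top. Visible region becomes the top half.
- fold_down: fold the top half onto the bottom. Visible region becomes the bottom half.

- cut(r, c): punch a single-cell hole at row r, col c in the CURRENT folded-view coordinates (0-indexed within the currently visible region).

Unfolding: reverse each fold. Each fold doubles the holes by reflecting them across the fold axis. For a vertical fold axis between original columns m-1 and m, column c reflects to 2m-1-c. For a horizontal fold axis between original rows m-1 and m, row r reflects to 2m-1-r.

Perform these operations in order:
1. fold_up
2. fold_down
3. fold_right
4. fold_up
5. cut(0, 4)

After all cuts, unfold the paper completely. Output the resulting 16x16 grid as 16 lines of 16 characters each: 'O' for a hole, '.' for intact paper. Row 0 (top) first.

Answer: ...O........O...
................
................
...O........O...
...O........O...
................
................
...O........O...
...O........O...
................
................
...O........O...
...O........O...
................
................
...O........O...

Derivation:
Op 1 fold_up: fold axis h@8; visible region now rows[0,8) x cols[0,16) = 8x16
Op 2 fold_down: fold axis h@4; visible region now rows[4,8) x cols[0,16) = 4x16
Op 3 fold_right: fold axis v@8; visible region now rows[4,8) x cols[8,16) = 4x8
Op 4 fold_up: fold axis h@6; visible region now rows[4,6) x cols[8,16) = 2x8
Op 5 cut(0, 4): punch at orig (4,12); cuts so far [(4, 12)]; region rows[4,6) x cols[8,16) = 2x8
Unfold 1 (reflect across h@6): 2 holes -> [(4, 12), (7, 12)]
Unfold 2 (reflect across v@8): 4 holes -> [(4, 3), (4, 12), (7, 3), (7, 12)]
Unfold 3 (reflect across h@4): 8 holes -> [(0, 3), (0, 12), (3, 3), (3, 12), (4, 3), (4, 12), (7, 3), (7, 12)]
Unfold 4 (reflect across h@8): 16 holes -> [(0, 3), (0, 12), (3, 3), (3, 12), (4, 3), (4, 12), (7, 3), (7, 12), (8, 3), (8, 12), (11, 3), (11, 12), (12, 3), (12, 12), (15, 3), (15, 12)]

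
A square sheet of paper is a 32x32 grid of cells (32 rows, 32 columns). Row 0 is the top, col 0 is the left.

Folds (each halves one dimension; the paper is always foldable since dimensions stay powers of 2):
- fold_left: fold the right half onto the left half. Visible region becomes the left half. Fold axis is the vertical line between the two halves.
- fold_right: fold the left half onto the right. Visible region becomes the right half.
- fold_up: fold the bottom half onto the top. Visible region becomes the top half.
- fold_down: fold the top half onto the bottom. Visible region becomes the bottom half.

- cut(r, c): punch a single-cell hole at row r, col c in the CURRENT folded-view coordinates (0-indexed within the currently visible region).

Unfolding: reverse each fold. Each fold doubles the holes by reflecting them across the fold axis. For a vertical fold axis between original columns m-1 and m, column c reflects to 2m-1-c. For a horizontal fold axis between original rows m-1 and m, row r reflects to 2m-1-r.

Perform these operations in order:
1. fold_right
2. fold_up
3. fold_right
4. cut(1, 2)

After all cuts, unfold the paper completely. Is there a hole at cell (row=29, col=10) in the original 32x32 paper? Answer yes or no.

Op 1 fold_right: fold axis v@16; visible region now rows[0,32) x cols[16,32) = 32x16
Op 2 fold_up: fold axis h@16; visible region now rows[0,16) x cols[16,32) = 16x16
Op 3 fold_right: fold axis v@24; visible region now rows[0,16) x cols[24,32) = 16x8
Op 4 cut(1, 2): punch at orig (1,26); cuts so far [(1, 26)]; region rows[0,16) x cols[24,32) = 16x8
Unfold 1 (reflect across v@24): 2 holes -> [(1, 21), (1, 26)]
Unfold 2 (reflect across h@16): 4 holes -> [(1, 21), (1, 26), (30, 21), (30, 26)]
Unfold 3 (reflect across v@16): 8 holes -> [(1, 5), (1, 10), (1, 21), (1, 26), (30, 5), (30, 10), (30, 21), (30, 26)]
Holes: [(1, 5), (1, 10), (1, 21), (1, 26), (30, 5), (30, 10), (30, 21), (30, 26)]

Answer: no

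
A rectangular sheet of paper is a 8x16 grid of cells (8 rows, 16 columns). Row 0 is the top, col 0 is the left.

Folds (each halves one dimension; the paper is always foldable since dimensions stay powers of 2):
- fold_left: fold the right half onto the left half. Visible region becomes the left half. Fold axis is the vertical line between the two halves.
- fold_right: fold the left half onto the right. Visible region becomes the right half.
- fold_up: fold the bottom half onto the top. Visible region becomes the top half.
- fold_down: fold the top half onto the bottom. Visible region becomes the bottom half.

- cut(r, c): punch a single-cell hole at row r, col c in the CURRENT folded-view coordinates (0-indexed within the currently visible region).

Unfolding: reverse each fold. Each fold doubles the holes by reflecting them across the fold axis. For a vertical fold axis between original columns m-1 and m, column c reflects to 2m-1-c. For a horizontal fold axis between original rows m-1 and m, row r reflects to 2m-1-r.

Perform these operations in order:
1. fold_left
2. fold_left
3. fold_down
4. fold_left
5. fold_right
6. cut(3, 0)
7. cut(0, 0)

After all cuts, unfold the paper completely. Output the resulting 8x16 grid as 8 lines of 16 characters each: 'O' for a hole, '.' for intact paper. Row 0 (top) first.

Answer: OOOOOOOOOOOOOOOO
................
................
OOOOOOOOOOOOOOOO
OOOOOOOOOOOOOOOO
................
................
OOOOOOOOOOOOOOOO

Derivation:
Op 1 fold_left: fold axis v@8; visible region now rows[0,8) x cols[0,8) = 8x8
Op 2 fold_left: fold axis v@4; visible region now rows[0,8) x cols[0,4) = 8x4
Op 3 fold_down: fold axis h@4; visible region now rows[4,8) x cols[0,4) = 4x4
Op 4 fold_left: fold axis v@2; visible region now rows[4,8) x cols[0,2) = 4x2
Op 5 fold_right: fold axis v@1; visible region now rows[4,8) x cols[1,2) = 4x1
Op 6 cut(3, 0): punch at orig (7,1); cuts so far [(7, 1)]; region rows[4,8) x cols[1,2) = 4x1
Op 7 cut(0, 0): punch at orig (4,1); cuts so far [(4, 1), (7, 1)]; region rows[4,8) x cols[1,2) = 4x1
Unfold 1 (reflect across v@1): 4 holes -> [(4, 0), (4, 1), (7, 0), (7, 1)]
Unfold 2 (reflect across v@2): 8 holes -> [(4, 0), (4, 1), (4, 2), (4, 3), (7, 0), (7, 1), (7, 2), (7, 3)]
Unfold 3 (reflect across h@4): 16 holes -> [(0, 0), (0, 1), (0, 2), (0, 3), (3, 0), (3, 1), (3, 2), (3, 3), (4, 0), (4, 1), (4, 2), (4, 3), (7, 0), (7, 1), (7, 2), (7, 3)]
Unfold 4 (reflect across v@4): 32 holes -> [(0, 0), (0, 1), (0, 2), (0, 3), (0, 4), (0, 5), (0, 6), (0, 7), (3, 0), (3, 1), (3, 2), (3, 3), (3, 4), (3, 5), (3, 6), (3, 7), (4, 0), (4, 1), (4, 2), (4, 3), (4, 4), (4, 5), (4, 6), (4, 7), (7, 0), (7, 1), (7, 2), (7, 3), (7, 4), (7, 5), (7, 6), (7, 7)]
Unfold 5 (reflect across v@8): 64 holes -> [(0, 0), (0, 1), (0, 2), (0, 3), (0, 4), (0, 5), (0, 6), (0, 7), (0, 8), (0, 9), (0, 10), (0, 11), (0, 12), (0, 13), (0, 14), (0, 15), (3, 0), (3, 1), (3, 2), (3, 3), (3, 4), (3, 5), (3, 6), (3, 7), (3, 8), (3, 9), (3, 10), (3, 11), (3, 12), (3, 13), (3, 14), (3, 15), (4, 0), (4, 1), (4, 2), (4, 3), (4, 4), (4, 5), (4, 6), (4, 7), (4, 8), (4, 9), (4, 10), (4, 11), (4, 12), (4, 13), (4, 14), (4, 15), (7, 0), (7, 1), (7, 2), (7, 3), (7, 4), (7, 5), (7, 6), (7, 7), (7, 8), (7, 9), (7, 10), (7, 11), (7, 12), (7, 13), (7, 14), (7, 15)]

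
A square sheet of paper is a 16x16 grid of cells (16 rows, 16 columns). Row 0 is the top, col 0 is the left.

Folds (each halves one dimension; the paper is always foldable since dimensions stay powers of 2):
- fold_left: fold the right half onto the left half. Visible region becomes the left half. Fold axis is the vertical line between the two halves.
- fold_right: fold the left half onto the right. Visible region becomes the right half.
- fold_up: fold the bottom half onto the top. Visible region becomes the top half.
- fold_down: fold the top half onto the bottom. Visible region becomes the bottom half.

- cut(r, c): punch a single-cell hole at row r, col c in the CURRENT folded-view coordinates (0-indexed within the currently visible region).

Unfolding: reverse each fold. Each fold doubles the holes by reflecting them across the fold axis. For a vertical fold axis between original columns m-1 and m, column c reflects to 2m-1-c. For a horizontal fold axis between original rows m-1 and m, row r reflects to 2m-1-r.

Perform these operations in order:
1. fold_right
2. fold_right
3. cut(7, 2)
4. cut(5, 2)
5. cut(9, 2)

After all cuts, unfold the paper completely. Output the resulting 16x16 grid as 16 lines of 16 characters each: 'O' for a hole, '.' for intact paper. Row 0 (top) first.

Op 1 fold_right: fold axis v@8; visible region now rows[0,16) x cols[8,16) = 16x8
Op 2 fold_right: fold axis v@12; visible region now rows[0,16) x cols[12,16) = 16x4
Op 3 cut(7, 2): punch at orig (7,14); cuts so far [(7, 14)]; region rows[0,16) x cols[12,16) = 16x4
Op 4 cut(5, 2): punch at orig (5,14); cuts so far [(5, 14), (7, 14)]; region rows[0,16) x cols[12,16) = 16x4
Op 5 cut(9, 2): punch at orig (9,14); cuts so far [(5, 14), (7, 14), (9, 14)]; region rows[0,16) x cols[12,16) = 16x4
Unfold 1 (reflect across v@12): 6 holes -> [(5, 9), (5, 14), (7, 9), (7, 14), (9, 9), (9, 14)]
Unfold 2 (reflect across v@8): 12 holes -> [(5, 1), (5, 6), (5, 9), (5, 14), (7, 1), (7, 6), (7, 9), (7, 14), (9, 1), (9, 6), (9, 9), (9, 14)]

Answer: ................
................
................
................
................
.O....O..O....O.
................
.O....O..O....O.
................
.O....O..O....O.
................
................
................
................
................
................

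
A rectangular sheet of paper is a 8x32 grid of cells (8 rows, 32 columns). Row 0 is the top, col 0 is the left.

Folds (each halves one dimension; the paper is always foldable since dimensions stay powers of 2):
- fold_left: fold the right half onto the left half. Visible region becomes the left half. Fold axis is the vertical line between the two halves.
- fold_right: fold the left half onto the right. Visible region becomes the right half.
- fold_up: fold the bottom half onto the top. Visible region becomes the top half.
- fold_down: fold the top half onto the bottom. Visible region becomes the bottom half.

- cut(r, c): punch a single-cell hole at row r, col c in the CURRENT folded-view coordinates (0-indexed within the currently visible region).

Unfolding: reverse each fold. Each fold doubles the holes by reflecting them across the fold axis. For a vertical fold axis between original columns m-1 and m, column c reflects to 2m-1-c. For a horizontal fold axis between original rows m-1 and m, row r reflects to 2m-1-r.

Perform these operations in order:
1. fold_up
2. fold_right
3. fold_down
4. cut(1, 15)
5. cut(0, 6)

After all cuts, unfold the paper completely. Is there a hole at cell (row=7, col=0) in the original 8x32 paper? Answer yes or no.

Op 1 fold_up: fold axis h@4; visible region now rows[0,4) x cols[0,32) = 4x32
Op 2 fold_right: fold axis v@16; visible region now rows[0,4) x cols[16,32) = 4x16
Op 3 fold_down: fold axis h@2; visible region now rows[2,4) x cols[16,32) = 2x16
Op 4 cut(1, 15): punch at orig (3,31); cuts so far [(3, 31)]; region rows[2,4) x cols[16,32) = 2x16
Op 5 cut(0, 6): punch at orig (2,22); cuts so far [(2, 22), (3, 31)]; region rows[2,4) x cols[16,32) = 2x16
Unfold 1 (reflect across h@2): 4 holes -> [(0, 31), (1, 22), (2, 22), (3, 31)]
Unfold 2 (reflect across v@16): 8 holes -> [(0, 0), (0, 31), (1, 9), (1, 22), (2, 9), (2, 22), (3, 0), (3, 31)]
Unfold 3 (reflect across h@4): 16 holes -> [(0, 0), (0, 31), (1, 9), (1, 22), (2, 9), (2, 22), (3, 0), (3, 31), (4, 0), (4, 31), (5, 9), (5, 22), (6, 9), (6, 22), (7, 0), (7, 31)]
Holes: [(0, 0), (0, 31), (1, 9), (1, 22), (2, 9), (2, 22), (3, 0), (3, 31), (4, 0), (4, 31), (5, 9), (5, 22), (6, 9), (6, 22), (7, 0), (7, 31)]

Answer: yes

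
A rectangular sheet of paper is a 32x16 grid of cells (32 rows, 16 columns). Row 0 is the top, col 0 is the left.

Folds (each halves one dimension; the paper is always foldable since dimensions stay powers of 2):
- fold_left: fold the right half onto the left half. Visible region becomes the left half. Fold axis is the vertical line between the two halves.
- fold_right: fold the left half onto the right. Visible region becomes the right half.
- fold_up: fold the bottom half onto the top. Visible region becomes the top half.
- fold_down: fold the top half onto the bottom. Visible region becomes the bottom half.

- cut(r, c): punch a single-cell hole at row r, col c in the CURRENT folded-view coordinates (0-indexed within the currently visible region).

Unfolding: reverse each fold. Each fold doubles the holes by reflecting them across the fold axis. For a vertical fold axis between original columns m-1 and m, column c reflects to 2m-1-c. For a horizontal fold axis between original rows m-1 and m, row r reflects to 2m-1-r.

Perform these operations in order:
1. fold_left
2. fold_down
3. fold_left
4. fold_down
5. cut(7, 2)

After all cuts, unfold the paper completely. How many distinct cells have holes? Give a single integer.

Op 1 fold_left: fold axis v@8; visible region now rows[0,32) x cols[0,8) = 32x8
Op 2 fold_down: fold axis h@16; visible region now rows[16,32) x cols[0,8) = 16x8
Op 3 fold_left: fold axis v@4; visible region now rows[16,32) x cols[0,4) = 16x4
Op 4 fold_down: fold axis h@24; visible region now rows[24,32) x cols[0,4) = 8x4
Op 5 cut(7, 2): punch at orig (31,2); cuts so far [(31, 2)]; region rows[24,32) x cols[0,4) = 8x4
Unfold 1 (reflect across h@24): 2 holes -> [(16, 2), (31, 2)]
Unfold 2 (reflect across v@4): 4 holes -> [(16, 2), (16, 5), (31, 2), (31, 5)]
Unfold 3 (reflect across h@16): 8 holes -> [(0, 2), (0, 5), (15, 2), (15, 5), (16, 2), (16, 5), (31, 2), (31, 5)]
Unfold 4 (reflect across v@8): 16 holes -> [(0, 2), (0, 5), (0, 10), (0, 13), (15, 2), (15, 5), (15, 10), (15, 13), (16, 2), (16, 5), (16, 10), (16, 13), (31, 2), (31, 5), (31, 10), (31, 13)]

Answer: 16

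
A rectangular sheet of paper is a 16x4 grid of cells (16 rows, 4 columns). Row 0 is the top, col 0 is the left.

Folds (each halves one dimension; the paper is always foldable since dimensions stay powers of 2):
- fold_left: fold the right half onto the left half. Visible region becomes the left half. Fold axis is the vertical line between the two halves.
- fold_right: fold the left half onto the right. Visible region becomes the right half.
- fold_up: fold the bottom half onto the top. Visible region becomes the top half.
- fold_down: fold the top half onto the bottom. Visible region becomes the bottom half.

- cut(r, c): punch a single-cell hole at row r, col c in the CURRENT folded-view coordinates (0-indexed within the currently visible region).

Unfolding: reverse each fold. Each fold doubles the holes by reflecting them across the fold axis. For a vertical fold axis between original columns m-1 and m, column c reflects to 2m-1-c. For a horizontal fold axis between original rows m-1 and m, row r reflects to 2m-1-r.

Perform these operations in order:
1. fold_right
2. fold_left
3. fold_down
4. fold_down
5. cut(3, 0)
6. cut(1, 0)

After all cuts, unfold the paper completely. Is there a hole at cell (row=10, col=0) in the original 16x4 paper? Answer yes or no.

Op 1 fold_right: fold axis v@2; visible region now rows[0,16) x cols[2,4) = 16x2
Op 2 fold_left: fold axis v@3; visible region now rows[0,16) x cols[2,3) = 16x1
Op 3 fold_down: fold axis h@8; visible region now rows[8,16) x cols[2,3) = 8x1
Op 4 fold_down: fold axis h@12; visible region now rows[12,16) x cols[2,3) = 4x1
Op 5 cut(3, 0): punch at orig (15,2); cuts so far [(15, 2)]; region rows[12,16) x cols[2,3) = 4x1
Op 6 cut(1, 0): punch at orig (13,2); cuts so far [(13, 2), (15, 2)]; region rows[12,16) x cols[2,3) = 4x1
Unfold 1 (reflect across h@12): 4 holes -> [(8, 2), (10, 2), (13, 2), (15, 2)]
Unfold 2 (reflect across h@8): 8 holes -> [(0, 2), (2, 2), (5, 2), (7, 2), (8, 2), (10, 2), (13, 2), (15, 2)]
Unfold 3 (reflect across v@3): 16 holes -> [(0, 2), (0, 3), (2, 2), (2, 3), (5, 2), (5, 3), (7, 2), (7, 3), (8, 2), (8, 3), (10, 2), (10, 3), (13, 2), (13, 3), (15, 2), (15, 3)]
Unfold 4 (reflect across v@2): 32 holes -> [(0, 0), (0, 1), (0, 2), (0, 3), (2, 0), (2, 1), (2, 2), (2, 3), (5, 0), (5, 1), (5, 2), (5, 3), (7, 0), (7, 1), (7, 2), (7, 3), (8, 0), (8, 1), (8, 2), (8, 3), (10, 0), (10, 1), (10, 2), (10, 3), (13, 0), (13, 1), (13, 2), (13, 3), (15, 0), (15, 1), (15, 2), (15, 3)]
Holes: [(0, 0), (0, 1), (0, 2), (0, 3), (2, 0), (2, 1), (2, 2), (2, 3), (5, 0), (5, 1), (5, 2), (5, 3), (7, 0), (7, 1), (7, 2), (7, 3), (8, 0), (8, 1), (8, 2), (8, 3), (10, 0), (10, 1), (10, 2), (10, 3), (13, 0), (13, 1), (13, 2), (13, 3), (15, 0), (15, 1), (15, 2), (15, 3)]

Answer: yes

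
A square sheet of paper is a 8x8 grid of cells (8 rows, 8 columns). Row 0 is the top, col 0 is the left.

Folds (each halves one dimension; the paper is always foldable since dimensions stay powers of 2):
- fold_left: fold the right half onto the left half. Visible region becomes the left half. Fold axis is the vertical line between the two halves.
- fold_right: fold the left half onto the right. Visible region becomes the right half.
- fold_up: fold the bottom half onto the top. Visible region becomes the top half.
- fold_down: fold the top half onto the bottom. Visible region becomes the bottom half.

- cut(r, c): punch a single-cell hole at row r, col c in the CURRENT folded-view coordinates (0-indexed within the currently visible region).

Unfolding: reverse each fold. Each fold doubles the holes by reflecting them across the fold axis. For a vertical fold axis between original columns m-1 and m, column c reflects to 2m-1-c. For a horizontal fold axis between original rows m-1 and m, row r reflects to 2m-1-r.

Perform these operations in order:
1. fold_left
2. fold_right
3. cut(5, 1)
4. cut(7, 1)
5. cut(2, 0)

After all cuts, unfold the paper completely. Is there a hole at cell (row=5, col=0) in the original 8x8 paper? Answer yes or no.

Op 1 fold_left: fold axis v@4; visible region now rows[0,8) x cols[0,4) = 8x4
Op 2 fold_right: fold axis v@2; visible region now rows[0,8) x cols[2,4) = 8x2
Op 3 cut(5, 1): punch at orig (5,3); cuts so far [(5, 3)]; region rows[0,8) x cols[2,4) = 8x2
Op 4 cut(7, 1): punch at orig (7,3); cuts so far [(5, 3), (7, 3)]; region rows[0,8) x cols[2,4) = 8x2
Op 5 cut(2, 0): punch at orig (2,2); cuts so far [(2, 2), (5, 3), (7, 3)]; region rows[0,8) x cols[2,4) = 8x2
Unfold 1 (reflect across v@2): 6 holes -> [(2, 1), (2, 2), (5, 0), (5, 3), (7, 0), (7, 3)]
Unfold 2 (reflect across v@4): 12 holes -> [(2, 1), (2, 2), (2, 5), (2, 6), (5, 0), (5, 3), (5, 4), (5, 7), (7, 0), (7, 3), (7, 4), (7, 7)]
Holes: [(2, 1), (2, 2), (2, 5), (2, 6), (5, 0), (5, 3), (5, 4), (5, 7), (7, 0), (7, 3), (7, 4), (7, 7)]

Answer: yes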